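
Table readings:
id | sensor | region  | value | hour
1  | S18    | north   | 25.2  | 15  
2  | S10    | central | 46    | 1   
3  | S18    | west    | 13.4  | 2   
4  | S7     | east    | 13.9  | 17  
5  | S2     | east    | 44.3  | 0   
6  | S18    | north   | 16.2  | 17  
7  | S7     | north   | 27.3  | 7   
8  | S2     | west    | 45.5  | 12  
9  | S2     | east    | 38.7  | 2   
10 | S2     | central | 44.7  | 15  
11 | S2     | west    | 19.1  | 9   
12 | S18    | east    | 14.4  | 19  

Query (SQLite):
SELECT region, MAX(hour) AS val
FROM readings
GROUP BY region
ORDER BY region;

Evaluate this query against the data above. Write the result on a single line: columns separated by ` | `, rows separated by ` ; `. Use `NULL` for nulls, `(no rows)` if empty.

central | 15 ; east | 19 ; north | 17 ; west | 12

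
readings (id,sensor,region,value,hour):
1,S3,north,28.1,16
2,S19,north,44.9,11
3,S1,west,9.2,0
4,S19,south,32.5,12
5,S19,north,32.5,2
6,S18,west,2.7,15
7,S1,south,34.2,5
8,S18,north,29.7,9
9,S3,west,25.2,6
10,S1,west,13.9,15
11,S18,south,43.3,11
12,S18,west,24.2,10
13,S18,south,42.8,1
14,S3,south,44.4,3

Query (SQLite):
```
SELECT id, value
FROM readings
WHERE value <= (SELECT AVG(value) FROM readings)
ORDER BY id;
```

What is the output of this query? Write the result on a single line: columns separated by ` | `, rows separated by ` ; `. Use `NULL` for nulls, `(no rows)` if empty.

1 | 28.1 ; 3 | 9.2 ; 6 | 2.7 ; 9 | 25.2 ; 10 | 13.9 ; 12 | 24.2

Scalar subquery: AVG(value) over all readings rows = 29.114286 (≈; comparison uses full precision).
Keep rows where value <= that value.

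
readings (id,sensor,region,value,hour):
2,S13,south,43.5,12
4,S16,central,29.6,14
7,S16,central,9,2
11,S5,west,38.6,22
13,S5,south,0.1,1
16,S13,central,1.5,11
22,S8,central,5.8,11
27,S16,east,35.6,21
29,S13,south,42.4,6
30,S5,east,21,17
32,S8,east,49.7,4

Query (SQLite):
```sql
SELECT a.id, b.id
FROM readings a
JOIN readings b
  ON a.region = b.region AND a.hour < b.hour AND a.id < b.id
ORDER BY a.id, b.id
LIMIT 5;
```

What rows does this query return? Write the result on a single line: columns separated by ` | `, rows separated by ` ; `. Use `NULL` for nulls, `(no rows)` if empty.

Pairs (a,b) with same region, a.hour < b.hour, a.id < b.id.
region groups: central:{4,7,16,22} east:{27,30,32} south:{2,13,29} west:{11}
Ordered by (a.id, b.id); first 5.

7 | 16 ; 7 | 22 ; 13 | 29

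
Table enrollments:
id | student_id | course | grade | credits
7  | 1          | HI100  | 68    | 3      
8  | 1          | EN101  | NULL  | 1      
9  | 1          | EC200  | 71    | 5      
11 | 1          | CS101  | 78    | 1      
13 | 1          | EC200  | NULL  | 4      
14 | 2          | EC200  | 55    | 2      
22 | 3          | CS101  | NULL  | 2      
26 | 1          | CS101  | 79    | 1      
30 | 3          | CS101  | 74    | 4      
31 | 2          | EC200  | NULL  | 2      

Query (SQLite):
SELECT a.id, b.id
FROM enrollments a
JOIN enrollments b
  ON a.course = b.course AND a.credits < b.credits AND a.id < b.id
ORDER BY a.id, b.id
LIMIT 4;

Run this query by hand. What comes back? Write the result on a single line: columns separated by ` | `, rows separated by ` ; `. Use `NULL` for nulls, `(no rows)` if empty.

Pairs (a,b) with same course, a.credits < b.credits, a.id < b.id.
course groups: CS101:{11,22,26,30} EC200:{9,13,14,31} EN101:{8} HI100:{7}
Ordered by (a.id, b.id); first 4.

11 | 22 ; 11 | 30 ; 22 | 30 ; 26 | 30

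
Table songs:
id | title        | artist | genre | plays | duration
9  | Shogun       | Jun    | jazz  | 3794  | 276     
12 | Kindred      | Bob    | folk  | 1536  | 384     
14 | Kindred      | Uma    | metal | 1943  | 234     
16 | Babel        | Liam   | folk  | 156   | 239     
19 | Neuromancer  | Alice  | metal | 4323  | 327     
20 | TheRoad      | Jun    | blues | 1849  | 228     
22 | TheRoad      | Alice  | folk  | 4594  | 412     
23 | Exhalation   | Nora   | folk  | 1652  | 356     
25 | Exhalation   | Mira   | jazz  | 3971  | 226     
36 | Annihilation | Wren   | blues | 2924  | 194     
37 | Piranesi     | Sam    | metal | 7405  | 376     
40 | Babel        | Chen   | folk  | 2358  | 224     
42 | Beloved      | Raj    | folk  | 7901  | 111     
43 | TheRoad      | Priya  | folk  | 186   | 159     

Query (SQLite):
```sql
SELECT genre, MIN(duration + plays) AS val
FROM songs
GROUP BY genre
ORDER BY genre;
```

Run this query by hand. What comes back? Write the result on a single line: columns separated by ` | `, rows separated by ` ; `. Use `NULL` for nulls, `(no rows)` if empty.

blues | 2077 ; folk | 345 ; jazz | 4070 ; metal | 2177

For each row compute duration + plays.
Group by genre; take MIN of the expression per group.
  blues: ids {20, 36} → MIN(duration + plays)=2077
  folk: ids {12, 16, 22, 23, 40, 42, 43} → MIN(duration + plays)=345
  jazz: ids {9, 25} → MIN(duration + plays)=4070
  metal: ids {14, 19, 37} → MIN(duration + plays)=2177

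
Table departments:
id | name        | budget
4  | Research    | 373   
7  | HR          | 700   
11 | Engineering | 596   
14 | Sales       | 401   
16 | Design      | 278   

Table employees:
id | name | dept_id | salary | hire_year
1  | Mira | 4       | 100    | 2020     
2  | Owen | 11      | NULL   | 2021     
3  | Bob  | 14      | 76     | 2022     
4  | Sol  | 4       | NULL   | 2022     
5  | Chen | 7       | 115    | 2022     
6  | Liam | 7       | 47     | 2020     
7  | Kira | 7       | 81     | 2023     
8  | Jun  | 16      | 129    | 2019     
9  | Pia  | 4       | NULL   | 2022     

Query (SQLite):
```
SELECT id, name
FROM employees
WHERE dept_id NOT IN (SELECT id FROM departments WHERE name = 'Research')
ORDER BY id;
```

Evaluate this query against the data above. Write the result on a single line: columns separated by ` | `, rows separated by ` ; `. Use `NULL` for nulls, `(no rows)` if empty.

Inner query: departments.id where name = 'Research'.
Outer: keep employees rows whose dept_id is not in that set.
Inner query → {4}

2 | Owen ; 3 | Bob ; 5 | Chen ; 6 | Liam ; 7 | Kira ; 8 | Jun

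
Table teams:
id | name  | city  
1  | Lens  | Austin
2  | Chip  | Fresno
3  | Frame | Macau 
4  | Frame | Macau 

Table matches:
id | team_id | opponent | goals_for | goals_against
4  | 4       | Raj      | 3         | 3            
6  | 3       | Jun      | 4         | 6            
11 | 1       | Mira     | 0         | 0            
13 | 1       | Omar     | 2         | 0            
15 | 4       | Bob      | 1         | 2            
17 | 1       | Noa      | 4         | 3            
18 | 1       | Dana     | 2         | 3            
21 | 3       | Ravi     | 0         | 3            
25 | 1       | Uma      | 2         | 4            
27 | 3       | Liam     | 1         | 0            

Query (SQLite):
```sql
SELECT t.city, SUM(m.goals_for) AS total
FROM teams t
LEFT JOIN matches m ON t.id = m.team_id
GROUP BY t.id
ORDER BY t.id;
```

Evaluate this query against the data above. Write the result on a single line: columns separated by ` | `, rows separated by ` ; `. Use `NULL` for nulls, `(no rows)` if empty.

Austin | 10 ; Fresno | NULL ; Macau | 5 ; Macau | 4

LEFT JOIN keeps every teams row; unmatched ones get NULL for matches columns.
Group by teams.id and compute SUM(m.goals_for). SUM over an all-NULL group is NULL.
  1: ids {11, 13, 17, 18, 25} → SUM(m.goals_for)=10
  2: ids {—} → SUM(m.goals_for)=NULL
  3: ids {6, 21, 27} → SUM(m.goals_for)=5
  4: ids {4, 15} → SUM(m.goals_for)=4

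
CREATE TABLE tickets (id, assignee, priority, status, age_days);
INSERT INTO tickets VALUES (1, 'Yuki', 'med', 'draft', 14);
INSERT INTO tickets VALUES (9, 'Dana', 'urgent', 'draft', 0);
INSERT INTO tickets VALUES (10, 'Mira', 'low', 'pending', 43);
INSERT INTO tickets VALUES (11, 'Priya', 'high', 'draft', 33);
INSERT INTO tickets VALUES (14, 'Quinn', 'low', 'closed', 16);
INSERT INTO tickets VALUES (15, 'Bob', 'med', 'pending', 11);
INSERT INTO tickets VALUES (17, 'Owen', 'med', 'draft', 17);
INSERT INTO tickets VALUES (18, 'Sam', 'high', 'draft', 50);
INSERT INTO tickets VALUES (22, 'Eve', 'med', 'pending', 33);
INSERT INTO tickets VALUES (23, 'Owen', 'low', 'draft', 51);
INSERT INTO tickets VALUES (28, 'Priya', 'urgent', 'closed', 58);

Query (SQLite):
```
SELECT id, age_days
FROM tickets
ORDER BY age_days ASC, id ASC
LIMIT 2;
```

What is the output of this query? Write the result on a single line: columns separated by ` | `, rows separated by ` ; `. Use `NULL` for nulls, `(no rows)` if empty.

9 | 0 ; 15 | 11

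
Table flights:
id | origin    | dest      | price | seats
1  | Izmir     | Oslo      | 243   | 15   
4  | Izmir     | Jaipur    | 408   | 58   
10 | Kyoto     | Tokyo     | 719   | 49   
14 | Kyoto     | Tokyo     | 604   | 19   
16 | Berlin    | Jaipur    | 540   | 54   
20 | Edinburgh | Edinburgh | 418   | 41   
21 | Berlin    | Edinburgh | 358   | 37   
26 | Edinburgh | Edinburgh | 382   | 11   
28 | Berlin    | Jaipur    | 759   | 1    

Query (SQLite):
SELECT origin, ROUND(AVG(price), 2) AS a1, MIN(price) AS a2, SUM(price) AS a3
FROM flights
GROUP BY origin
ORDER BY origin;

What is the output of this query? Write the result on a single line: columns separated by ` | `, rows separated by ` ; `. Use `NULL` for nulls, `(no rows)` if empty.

Berlin | 552.33 | 358 | 1657 ; Edinburgh | 400 | 382 | 800 ; Izmir | 325.5 | 243 | 651 ; Kyoto | 661.5 | 604 | 1323

Group flights by origin.
Per group compute: ROUND(AVG(price), 2), MIN(price), SUM(price).
  Berlin: ids {16, 21, 28} → ROUND(AVG(price), 2)=552.33, MIN(price)=358, SUM(price)=1657
  Edinburgh: ids {20, 26} → ROUND(AVG(price), 2)=400, MIN(price)=382, SUM(price)=800
  Izmir: ids {1, 4} → ROUND(AVG(price), 2)=325.5, MIN(price)=243, SUM(price)=651
  Kyoto: ids {10, 14} → ROUND(AVG(price), 2)=661.5, MIN(price)=604, SUM(price)=1323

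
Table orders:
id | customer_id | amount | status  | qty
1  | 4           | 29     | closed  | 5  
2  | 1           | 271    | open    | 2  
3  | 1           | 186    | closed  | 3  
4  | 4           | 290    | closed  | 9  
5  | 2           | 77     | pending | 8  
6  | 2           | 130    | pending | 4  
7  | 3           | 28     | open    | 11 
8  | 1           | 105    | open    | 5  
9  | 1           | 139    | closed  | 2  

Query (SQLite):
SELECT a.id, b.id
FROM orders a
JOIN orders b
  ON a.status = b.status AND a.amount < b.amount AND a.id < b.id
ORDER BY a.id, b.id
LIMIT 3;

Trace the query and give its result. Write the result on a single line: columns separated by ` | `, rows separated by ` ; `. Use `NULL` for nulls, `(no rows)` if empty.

1 | 3 ; 1 | 4 ; 1 | 9

Pairs (a,b) with same status, a.amount < b.amount, a.id < b.id.
status groups: closed:{1,3,4,9} open:{2,7,8} pending:{5,6}
Ordered by (a.id, b.id); first 3.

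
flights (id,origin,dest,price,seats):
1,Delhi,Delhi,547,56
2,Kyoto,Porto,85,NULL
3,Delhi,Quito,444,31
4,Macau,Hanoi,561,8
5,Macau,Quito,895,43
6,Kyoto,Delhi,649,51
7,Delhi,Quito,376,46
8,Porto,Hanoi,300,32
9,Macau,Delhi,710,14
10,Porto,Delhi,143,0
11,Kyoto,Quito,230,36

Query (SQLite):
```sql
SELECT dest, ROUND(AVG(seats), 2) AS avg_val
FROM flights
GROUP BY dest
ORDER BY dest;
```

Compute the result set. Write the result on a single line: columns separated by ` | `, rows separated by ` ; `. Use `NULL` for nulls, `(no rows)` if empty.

Partition flights by dest; compute ROUND(AVG(seats), 2) within each group.
  Delhi: ids {1, 6, 9, 10} → ROUND(AVG(seats), 2)=30.25
  Hanoi: ids {4, 8} → ROUND(AVG(seats), 2)=20
  Porto: ids {2} → ROUND(AVG(seats), 2)=NULL
  Quito: ids {3, 5, 7, 11} → ROUND(AVG(seats), 2)=39

Delhi | 30.25 ; Hanoi | 20 ; Porto | NULL ; Quito | 39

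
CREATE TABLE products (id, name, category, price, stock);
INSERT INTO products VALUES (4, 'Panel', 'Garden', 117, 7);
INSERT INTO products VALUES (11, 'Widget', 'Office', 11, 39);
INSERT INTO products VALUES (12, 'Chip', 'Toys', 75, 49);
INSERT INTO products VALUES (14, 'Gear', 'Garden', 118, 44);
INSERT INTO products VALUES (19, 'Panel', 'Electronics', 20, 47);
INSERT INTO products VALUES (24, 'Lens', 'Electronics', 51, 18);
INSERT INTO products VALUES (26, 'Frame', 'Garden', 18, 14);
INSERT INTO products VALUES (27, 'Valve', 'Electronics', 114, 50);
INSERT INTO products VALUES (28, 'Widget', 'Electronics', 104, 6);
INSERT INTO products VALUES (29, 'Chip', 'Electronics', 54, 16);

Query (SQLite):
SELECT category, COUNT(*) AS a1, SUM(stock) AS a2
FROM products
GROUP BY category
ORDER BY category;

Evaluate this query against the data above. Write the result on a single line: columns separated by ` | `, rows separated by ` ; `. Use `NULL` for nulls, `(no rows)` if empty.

Electronics | 5 | 137 ; Garden | 3 | 65 ; Office | 1 | 39 ; Toys | 1 | 49

Group products by category.
Per group compute: COUNT(*), SUM(stock).
  Electronics: ids {19, 24, 27, 28, 29} → COUNT(*)=5, SUM(stock)=137
  Garden: ids {4, 14, 26} → COUNT(*)=3, SUM(stock)=65
  Office: ids {11} → COUNT(*)=1, SUM(stock)=39
  Toys: ids {12} → COUNT(*)=1, SUM(stock)=49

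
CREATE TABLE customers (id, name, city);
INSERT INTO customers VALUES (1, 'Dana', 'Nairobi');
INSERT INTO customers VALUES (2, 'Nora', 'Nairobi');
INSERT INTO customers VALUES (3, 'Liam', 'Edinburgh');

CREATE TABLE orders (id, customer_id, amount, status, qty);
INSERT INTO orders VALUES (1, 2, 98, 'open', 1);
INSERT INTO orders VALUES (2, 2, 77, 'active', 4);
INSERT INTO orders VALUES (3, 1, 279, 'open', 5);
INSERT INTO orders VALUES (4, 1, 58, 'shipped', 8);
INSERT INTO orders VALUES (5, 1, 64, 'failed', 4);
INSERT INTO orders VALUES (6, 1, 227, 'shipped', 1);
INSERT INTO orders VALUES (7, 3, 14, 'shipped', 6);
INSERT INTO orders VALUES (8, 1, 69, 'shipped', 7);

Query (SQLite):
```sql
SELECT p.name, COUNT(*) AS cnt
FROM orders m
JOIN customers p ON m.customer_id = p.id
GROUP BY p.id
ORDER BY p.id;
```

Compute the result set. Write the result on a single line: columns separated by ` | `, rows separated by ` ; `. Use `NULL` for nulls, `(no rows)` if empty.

Join each orders row to its customers via customer_id.
Group joined rows by customers.id; compute COUNT(*) per group.
  1: ids {3, 4, 5, 6, 8} → COUNT(*)=5
  2: ids {1, 2} → COUNT(*)=2
  3: ids {7} → COUNT(*)=1

Dana | 5 ; Nora | 2 ; Liam | 1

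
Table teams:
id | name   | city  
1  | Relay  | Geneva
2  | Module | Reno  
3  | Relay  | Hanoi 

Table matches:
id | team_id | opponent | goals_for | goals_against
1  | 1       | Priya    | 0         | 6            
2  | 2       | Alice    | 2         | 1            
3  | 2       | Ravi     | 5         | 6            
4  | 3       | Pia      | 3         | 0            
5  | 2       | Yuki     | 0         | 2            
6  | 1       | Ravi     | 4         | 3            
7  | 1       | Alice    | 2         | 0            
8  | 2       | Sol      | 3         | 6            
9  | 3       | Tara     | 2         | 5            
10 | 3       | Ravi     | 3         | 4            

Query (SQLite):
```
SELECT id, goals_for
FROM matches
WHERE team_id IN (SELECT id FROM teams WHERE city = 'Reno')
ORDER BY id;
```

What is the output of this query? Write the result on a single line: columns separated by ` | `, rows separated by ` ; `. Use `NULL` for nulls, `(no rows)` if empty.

Inner query: teams.id where city = 'Reno'.
Outer: keep matches rows whose team_id is in that set.
Inner query → {2}

2 | 2 ; 3 | 5 ; 5 | 0 ; 8 | 3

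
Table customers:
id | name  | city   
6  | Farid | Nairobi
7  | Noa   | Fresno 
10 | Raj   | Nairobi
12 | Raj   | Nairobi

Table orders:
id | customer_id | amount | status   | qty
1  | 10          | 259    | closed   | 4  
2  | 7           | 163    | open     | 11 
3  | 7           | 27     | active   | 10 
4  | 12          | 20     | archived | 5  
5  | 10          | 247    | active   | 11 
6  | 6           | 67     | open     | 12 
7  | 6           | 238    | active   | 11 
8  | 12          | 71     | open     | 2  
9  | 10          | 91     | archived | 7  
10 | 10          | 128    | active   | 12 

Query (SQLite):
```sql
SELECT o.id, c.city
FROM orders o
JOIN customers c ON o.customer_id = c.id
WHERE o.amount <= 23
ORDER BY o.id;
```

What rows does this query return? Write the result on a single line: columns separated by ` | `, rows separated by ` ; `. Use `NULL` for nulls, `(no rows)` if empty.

Each orders row matches the customers row where customer_id = customers.id.
Then keep rows with o.amount <= 23.

4 | Nairobi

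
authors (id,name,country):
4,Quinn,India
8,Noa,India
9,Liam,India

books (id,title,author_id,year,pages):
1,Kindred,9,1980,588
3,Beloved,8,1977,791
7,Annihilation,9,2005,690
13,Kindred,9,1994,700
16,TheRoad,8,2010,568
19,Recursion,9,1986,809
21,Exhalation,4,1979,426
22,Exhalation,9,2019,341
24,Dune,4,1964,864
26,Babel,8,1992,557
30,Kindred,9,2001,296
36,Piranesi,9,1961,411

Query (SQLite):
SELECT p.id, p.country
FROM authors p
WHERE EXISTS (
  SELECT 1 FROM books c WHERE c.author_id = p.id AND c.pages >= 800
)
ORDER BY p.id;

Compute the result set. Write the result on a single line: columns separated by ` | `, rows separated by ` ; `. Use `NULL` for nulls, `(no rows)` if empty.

4 | India ; 9 | India

For each authors row, check whether any books with matching author_id has pages >= 800.
Keep rows where that is true.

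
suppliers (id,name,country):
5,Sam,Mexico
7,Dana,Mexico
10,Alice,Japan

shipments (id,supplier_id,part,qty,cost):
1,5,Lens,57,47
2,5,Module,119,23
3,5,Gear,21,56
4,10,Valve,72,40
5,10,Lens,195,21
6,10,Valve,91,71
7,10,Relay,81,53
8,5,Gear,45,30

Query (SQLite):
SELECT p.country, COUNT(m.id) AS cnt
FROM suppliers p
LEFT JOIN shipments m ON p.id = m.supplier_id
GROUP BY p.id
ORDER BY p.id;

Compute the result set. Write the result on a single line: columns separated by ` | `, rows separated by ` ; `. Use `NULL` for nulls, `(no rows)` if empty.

LEFT JOIN keeps every suppliers row; unmatched ones get NULL for shipments columns.
Group by suppliers.id and compute COUNT(m.id). COUNT(col) of an all-NULL group is 0.
  5: ids {1, 2, 3, 8} → COUNT(m.id)=4
  7: ids {—} → COUNT(m.id)=0
  10: ids {4, 5, 6, 7} → COUNT(m.id)=4

Mexico | 4 ; Mexico | 0 ; Japan | 4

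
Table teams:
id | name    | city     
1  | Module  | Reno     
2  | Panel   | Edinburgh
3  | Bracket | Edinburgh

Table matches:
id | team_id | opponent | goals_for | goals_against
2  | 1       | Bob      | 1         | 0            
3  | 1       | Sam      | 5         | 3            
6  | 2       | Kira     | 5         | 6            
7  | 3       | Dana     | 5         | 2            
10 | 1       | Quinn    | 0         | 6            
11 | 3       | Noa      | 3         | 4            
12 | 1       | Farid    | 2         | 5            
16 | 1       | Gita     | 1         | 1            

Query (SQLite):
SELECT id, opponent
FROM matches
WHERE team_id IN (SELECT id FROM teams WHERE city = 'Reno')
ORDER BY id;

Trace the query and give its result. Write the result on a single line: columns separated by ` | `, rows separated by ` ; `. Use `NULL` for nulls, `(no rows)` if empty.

2 | Bob ; 3 | Sam ; 10 | Quinn ; 12 | Farid ; 16 | Gita

Inner query: teams.id where city = 'Reno'.
Outer: keep matches rows whose team_id is in that set.
Inner query → {1}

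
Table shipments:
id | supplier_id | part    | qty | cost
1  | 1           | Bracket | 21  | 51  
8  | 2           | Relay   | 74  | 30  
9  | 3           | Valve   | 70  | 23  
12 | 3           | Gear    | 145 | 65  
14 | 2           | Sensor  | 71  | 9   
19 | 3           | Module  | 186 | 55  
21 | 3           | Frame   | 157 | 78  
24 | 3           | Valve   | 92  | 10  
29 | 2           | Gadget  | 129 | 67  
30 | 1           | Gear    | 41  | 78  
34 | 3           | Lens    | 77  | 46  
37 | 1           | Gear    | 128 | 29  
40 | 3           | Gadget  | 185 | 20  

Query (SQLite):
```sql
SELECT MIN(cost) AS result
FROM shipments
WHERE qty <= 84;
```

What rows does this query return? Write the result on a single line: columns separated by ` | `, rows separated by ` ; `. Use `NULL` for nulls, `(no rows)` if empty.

9

Rows where qty <= 84 → cost values: [51, 30, 23, 9, 78, 46].
MIN of non-NULL values = 9.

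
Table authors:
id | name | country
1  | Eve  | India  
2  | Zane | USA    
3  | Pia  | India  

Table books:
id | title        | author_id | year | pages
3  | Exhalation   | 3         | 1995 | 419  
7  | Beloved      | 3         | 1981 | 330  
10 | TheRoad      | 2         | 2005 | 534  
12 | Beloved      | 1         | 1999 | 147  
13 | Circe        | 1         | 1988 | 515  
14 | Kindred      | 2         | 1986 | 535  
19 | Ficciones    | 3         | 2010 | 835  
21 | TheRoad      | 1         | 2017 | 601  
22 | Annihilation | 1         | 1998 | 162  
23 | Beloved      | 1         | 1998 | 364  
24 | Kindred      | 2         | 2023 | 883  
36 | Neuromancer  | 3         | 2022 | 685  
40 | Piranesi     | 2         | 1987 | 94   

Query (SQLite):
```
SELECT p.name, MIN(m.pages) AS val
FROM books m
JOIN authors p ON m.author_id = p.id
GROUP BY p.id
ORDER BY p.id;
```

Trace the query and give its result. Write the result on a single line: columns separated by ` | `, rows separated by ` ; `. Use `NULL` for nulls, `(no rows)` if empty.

Eve | 147 ; Zane | 94 ; Pia | 330

Join each books row to its authors via author_id.
Group joined rows by authors.id; compute MIN(m.pages) per group.
  1: ids {12, 13, 21, 22, 23} → MIN(m.pages)=147
  2: ids {10, 14, 24, 40} → MIN(m.pages)=94
  3: ids {3, 7, 19, 36} → MIN(m.pages)=330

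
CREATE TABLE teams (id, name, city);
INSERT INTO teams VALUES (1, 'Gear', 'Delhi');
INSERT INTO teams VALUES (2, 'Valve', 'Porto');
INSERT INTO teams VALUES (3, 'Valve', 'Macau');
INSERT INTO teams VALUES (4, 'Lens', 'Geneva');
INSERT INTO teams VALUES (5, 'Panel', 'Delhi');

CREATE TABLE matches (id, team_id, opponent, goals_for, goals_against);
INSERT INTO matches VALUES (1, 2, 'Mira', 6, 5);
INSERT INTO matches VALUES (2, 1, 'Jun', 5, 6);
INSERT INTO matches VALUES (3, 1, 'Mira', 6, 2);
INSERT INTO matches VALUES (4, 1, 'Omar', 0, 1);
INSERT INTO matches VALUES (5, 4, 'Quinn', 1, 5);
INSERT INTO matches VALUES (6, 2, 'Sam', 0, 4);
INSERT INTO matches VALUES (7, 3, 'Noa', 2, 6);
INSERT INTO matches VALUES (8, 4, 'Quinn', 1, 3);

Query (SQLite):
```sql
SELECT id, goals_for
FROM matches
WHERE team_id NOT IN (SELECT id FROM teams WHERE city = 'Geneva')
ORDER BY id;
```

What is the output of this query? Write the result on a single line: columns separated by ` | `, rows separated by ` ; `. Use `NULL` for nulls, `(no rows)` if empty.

Inner query: teams.id where city = 'Geneva'.
Outer: keep matches rows whose team_id is not in that set.
Inner query → {4}

1 | 6 ; 2 | 5 ; 3 | 6 ; 4 | 0 ; 6 | 0 ; 7 | 2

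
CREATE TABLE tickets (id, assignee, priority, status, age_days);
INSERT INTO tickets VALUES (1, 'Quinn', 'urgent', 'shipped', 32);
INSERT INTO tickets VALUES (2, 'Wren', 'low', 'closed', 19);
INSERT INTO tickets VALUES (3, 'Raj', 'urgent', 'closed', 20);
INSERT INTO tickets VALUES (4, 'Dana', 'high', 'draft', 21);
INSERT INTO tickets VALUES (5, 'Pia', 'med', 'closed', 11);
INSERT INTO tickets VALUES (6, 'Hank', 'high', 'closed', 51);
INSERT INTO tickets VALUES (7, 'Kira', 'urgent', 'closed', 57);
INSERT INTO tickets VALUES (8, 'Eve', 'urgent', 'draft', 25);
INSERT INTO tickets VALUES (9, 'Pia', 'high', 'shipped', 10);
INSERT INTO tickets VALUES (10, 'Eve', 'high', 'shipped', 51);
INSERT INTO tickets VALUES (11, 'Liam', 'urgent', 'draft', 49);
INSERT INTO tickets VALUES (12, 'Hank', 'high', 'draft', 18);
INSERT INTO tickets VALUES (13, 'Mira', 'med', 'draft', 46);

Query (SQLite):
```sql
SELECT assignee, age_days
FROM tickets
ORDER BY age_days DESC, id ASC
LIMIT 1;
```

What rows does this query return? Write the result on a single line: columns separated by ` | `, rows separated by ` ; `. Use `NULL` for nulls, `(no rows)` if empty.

Kira | 57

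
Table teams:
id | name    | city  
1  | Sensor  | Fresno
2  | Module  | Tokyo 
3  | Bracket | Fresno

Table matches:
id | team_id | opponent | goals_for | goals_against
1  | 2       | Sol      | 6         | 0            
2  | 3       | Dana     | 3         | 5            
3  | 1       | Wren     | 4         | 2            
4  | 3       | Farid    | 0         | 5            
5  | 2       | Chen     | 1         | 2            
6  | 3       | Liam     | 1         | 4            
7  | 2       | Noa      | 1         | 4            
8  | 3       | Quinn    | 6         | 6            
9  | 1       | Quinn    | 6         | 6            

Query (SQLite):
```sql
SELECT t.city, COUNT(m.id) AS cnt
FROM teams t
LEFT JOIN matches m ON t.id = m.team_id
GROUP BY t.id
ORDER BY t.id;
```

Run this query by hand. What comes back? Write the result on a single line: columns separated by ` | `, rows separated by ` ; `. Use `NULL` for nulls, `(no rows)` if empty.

LEFT JOIN keeps every teams row; unmatched ones get NULL for matches columns.
Group by teams.id and compute COUNT(m.id). COUNT(col) of an all-NULL group is 0.
  1: ids {3, 9} → COUNT(m.id)=2
  2: ids {1, 5, 7} → COUNT(m.id)=3
  3: ids {2, 4, 6, 8} → COUNT(m.id)=4

Fresno | 2 ; Tokyo | 3 ; Fresno | 4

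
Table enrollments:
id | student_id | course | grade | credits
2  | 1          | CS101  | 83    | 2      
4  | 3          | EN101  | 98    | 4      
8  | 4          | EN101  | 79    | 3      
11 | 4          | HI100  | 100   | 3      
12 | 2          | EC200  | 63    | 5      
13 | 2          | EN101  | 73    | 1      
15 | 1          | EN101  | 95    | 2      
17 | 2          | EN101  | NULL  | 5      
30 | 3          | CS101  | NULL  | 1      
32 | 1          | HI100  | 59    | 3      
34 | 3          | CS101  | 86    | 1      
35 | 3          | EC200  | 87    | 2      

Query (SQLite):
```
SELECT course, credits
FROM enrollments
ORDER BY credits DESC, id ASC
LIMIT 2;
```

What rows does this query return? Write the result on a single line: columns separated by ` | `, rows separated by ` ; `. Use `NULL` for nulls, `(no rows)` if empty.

EC200 | 5 ; EN101 | 5

Sort by credits desc, tiebreak id asc: (5, id=12), (5, id=17), (4, id=4), (3, id=8), (3, id=11) …. Take first 2.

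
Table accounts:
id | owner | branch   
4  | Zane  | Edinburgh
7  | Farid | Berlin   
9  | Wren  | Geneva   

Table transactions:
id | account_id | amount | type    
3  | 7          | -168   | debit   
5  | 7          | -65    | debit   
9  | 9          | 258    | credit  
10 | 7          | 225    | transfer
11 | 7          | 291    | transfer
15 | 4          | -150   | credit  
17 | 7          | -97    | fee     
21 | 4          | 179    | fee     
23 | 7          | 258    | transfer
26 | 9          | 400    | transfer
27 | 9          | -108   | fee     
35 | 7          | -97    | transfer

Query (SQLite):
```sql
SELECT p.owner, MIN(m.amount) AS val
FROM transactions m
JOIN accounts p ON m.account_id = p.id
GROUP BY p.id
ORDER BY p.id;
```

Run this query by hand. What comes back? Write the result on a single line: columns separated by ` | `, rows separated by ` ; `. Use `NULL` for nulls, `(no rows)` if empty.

Join each transactions row to its accounts via account_id.
Group joined rows by accounts.id; compute MIN(m.amount) per group.
  4: ids {15, 21} → MIN(m.amount)=-150
  7: ids {3, 5, 10, 11, 17, 23, 35} → MIN(m.amount)=-168
  9: ids {9, 26, 27} → MIN(m.amount)=-108

Zane | -150 ; Farid | -168 ; Wren | -108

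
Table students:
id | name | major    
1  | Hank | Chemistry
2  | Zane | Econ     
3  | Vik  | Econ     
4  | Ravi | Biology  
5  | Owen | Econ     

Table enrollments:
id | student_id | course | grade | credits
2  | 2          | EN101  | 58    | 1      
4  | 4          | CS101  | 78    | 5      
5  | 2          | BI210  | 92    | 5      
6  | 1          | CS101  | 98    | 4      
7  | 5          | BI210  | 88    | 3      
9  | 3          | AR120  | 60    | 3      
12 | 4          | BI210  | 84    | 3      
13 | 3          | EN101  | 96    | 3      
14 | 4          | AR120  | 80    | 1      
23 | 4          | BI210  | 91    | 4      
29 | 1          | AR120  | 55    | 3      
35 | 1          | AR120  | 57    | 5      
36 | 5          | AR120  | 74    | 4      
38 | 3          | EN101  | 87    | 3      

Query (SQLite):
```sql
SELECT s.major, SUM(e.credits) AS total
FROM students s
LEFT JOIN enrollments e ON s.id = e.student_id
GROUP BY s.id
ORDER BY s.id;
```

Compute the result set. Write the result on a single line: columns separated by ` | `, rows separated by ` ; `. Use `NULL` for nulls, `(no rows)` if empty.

Chemistry | 12 ; Econ | 6 ; Econ | 9 ; Biology | 13 ; Econ | 7

LEFT JOIN keeps every students row; unmatched ones get NULL for enrollments columns.
Group by students.id and compute SUM(e.credits). SUM over an all-NULL group is NULL.
  1: ids {6, 29, 35} → SUM(e.credits)=12
  2: ids {2, 5} → SUM(e.credits)=6
  3: ids {9, 13, 38} → SUM(e.credits)=9
  4: ids {4, 12, 14, 23} → SUM(e.credits)=13
  5: ids {7, 36} → SUM(e.credits)=7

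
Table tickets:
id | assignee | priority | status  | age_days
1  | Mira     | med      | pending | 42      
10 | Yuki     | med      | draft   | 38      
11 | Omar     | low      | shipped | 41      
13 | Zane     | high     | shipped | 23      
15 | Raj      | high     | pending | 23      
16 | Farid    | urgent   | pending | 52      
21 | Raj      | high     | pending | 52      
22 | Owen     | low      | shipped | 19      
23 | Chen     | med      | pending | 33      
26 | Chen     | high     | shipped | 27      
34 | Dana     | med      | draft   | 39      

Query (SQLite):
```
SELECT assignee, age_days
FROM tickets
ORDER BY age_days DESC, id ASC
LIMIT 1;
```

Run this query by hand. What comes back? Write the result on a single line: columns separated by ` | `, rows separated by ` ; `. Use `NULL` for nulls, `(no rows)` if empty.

Farid | 52

Sort by age_days desc, tiebreak id asc: (52, id=16), (52, id=21), (42, id=1), (41, id=11) …. Take first 1.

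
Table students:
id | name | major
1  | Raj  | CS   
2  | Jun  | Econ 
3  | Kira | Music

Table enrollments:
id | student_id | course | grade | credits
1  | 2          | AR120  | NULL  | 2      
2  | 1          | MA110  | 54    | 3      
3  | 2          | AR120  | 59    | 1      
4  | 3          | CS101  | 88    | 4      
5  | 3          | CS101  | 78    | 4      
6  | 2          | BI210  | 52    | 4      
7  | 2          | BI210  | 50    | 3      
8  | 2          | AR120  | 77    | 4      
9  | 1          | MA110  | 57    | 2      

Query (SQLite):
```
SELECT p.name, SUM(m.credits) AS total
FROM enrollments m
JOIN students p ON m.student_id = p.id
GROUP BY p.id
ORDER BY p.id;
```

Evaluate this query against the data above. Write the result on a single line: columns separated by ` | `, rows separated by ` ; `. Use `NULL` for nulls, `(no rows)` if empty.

Raj | 5 ; Jun | 14 ; Kira | 8

Join each enrollments row to its students via student_id.
Group joined rows by students.id; compute SUM(m.credits) per group.
  1: ids {2, 9} → SUM(m.credits)=5
  2: ids {1, 3, 6, 7, 8} → SUM(m.credits)=14
  3: ids {4, 5} → SUM(m.credits)=8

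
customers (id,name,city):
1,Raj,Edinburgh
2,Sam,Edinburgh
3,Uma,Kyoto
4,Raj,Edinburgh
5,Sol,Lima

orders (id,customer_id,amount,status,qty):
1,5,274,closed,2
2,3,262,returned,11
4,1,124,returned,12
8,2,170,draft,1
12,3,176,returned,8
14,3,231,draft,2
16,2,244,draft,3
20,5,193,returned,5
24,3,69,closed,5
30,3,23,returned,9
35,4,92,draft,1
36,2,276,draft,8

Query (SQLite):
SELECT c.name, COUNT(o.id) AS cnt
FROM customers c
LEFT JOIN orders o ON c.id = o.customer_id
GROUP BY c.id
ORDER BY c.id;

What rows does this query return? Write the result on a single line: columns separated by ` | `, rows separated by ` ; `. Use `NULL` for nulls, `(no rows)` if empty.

LEFT JOIN keeps every customers row; unmatched ones get NULL for orders columns.
Group by customers.id and compute COUNT(o.id). COUNT(col) of an all-NULL group is 0.
  1: ids {4} → COUNT(o.id)=1
  2: ids {8, 16, 36} → COUNT(o.id)=3
  3: ids {2, 12, 14, 24, 30} → COUNT(o.id)=5
  4: ids {35} → COUNT(o.id)=1
  5: ids {1, 20} → COUNT(o.id)=2

Raj | 1 ; Sam | 3 ; Uma | 5 ; Raj | 1 ; Sol | 2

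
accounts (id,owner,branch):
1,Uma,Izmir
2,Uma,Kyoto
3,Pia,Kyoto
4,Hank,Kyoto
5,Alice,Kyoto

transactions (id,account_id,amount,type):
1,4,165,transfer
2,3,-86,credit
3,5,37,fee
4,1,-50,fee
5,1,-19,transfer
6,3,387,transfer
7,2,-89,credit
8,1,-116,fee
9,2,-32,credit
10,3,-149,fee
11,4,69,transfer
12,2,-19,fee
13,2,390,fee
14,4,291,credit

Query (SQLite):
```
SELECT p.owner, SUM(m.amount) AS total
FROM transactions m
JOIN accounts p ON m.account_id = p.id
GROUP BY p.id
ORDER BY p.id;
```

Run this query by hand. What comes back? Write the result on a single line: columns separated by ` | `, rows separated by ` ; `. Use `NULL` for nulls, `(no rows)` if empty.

Uma | -185 ; Uma | 250 ; Pia | 152 ; Hank | 525 ; Alice | 37

Join each transactions row to its accounts via account_id.
Group joined rows by accounts.id; compute SUM(m.amount) per group.
  1: ids {4, 5, 8} → SUM(m.amount)=-185
  2: ids {7, 9, 12, 13} → SUM(m.amount)=250
  3: ids {2, 6, 10} → SUM(m.amount)=152
  4: ids {1, 11, 14} → SUM(m.amount)=525
  5: ids {3} → SUM(m.amount)=37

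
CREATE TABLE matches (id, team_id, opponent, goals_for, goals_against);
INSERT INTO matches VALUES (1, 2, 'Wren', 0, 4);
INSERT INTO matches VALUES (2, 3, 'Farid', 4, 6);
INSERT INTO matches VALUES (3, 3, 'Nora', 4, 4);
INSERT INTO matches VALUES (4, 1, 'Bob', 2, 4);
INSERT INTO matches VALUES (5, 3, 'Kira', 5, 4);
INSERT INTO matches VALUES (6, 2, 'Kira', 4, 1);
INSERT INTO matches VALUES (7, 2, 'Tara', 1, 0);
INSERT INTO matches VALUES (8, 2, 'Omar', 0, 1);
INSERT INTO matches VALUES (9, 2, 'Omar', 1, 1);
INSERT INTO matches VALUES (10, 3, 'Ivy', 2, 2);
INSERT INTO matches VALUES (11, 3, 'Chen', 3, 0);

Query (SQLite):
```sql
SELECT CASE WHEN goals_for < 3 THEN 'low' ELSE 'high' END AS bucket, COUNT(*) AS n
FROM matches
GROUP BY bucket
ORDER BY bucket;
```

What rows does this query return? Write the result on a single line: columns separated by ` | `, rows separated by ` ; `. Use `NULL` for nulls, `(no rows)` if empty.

high | 5 ; low | 6

Bucket rows by goals_for < 3 → 'low' else 'high'; count each bucket.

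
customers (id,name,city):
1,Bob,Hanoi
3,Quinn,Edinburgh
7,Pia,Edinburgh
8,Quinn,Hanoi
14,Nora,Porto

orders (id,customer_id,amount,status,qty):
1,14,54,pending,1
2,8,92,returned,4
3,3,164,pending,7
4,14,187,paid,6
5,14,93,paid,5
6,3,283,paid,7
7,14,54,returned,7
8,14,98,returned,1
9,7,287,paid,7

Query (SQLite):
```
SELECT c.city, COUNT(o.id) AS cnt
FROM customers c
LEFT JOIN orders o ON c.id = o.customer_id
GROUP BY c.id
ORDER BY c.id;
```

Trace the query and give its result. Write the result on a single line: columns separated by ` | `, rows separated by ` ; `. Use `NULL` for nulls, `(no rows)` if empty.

Hanoi | 0 ; Edinburgh | 2 ; Edinburgh | 1 ; Hanoi | 1 ; Porto | 5

LEFT JOIN keeps every customers row; unmatched ones get NULL for orders columns.
Group by customers.id and compute COUNT(o.id). COUNT(col) of an all-NULL group is 0.
  1: ids {—} → COUNT(o.id)=0
  3: ids {3, 6} → COUNT(o.id)=2
  7: ids {9} → COUNT(o.id)=1
  8: ids {2} → COUNT(o.id)=1
  14: ids {1, 4, 5, 7, 8} → COUNT(o.id)=5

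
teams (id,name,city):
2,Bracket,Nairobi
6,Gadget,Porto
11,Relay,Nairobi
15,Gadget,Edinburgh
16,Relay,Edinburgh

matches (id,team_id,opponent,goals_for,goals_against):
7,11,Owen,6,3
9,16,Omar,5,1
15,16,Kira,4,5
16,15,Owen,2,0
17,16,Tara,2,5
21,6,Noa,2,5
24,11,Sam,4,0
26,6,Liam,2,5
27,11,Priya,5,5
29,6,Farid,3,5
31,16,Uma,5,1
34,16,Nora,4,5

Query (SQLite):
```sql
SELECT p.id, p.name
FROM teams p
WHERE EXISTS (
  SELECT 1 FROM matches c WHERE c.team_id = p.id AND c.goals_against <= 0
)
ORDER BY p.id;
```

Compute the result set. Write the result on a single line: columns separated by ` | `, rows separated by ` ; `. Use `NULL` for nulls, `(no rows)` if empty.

11 | Relay ; 15 | Gadget

For each teams row, check whether any matches with matching team_id has goals_against <= 0.
Keep rows where that is true.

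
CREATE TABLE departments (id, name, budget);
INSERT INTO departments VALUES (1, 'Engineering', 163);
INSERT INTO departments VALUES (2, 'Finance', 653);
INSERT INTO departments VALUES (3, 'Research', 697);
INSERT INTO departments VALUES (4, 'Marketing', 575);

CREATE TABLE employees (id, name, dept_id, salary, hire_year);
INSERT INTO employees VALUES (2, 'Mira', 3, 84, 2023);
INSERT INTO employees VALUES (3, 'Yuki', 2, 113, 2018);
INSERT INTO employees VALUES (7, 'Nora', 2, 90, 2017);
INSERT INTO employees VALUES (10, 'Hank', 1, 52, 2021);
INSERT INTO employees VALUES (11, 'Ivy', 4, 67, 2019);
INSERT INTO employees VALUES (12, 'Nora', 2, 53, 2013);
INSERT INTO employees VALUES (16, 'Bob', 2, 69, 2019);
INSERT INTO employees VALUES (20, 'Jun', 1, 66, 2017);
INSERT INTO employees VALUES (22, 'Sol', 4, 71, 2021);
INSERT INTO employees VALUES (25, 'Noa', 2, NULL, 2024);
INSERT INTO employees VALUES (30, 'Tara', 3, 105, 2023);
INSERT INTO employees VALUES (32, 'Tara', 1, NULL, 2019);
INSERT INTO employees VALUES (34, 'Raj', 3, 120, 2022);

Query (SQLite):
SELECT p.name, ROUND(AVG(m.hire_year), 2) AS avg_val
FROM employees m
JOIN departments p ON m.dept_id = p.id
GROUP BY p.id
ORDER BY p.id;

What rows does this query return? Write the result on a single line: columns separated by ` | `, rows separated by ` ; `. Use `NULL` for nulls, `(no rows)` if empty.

Engineering | 2019 ; Finance | 2018.2 ; Research | 2022.67 ; Marketing | 2020

Join each employees row to its departments via dept_id.
Group joined rows by departments.id; compute ROUND(AVG(m.hire_year), 2) per group.
  1: ids {10, 20, 32} → ROUND(AVG(m.hire_year), 2)=2019
  2: ids {3, 7, 12, 16, 25} → ROUND(AVG(m.hire_year), 2)=2018.2
  3: ids {2, 30, 34} → ROUND(AVG(m.hire_year), 2)=2022.67
  4: ids {11, 22} → ROUND(AVG(m.hire_year), 2)=2020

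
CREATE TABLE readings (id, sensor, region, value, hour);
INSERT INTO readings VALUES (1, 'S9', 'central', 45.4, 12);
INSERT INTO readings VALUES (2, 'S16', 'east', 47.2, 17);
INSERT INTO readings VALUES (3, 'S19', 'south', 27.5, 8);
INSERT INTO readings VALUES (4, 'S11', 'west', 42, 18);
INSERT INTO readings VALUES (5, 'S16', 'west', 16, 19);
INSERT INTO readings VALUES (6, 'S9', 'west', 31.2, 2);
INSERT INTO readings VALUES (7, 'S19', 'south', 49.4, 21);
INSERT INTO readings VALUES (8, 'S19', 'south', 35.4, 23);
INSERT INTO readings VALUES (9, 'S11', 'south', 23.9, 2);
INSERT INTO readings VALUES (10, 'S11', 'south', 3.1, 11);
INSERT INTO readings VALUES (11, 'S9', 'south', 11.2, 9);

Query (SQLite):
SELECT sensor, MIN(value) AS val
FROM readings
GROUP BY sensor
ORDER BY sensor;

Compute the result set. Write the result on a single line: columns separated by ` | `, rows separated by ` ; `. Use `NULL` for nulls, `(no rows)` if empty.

S11 | 3.1 ; S16 | 16 ; S19 | 27.5 ; S9 | 11.2

Partition readings by sensor; compute MIN(value) within each group.
  S11: ids {4, 9, 10} → MIN(value)=3.1
  S16: ids {2, 5} → MIN(value)=16
  S19: ids {3, 7, 8} → MIN(value)=27.5
  S9: ids {1, 6, 11} → MIN(value)=11.2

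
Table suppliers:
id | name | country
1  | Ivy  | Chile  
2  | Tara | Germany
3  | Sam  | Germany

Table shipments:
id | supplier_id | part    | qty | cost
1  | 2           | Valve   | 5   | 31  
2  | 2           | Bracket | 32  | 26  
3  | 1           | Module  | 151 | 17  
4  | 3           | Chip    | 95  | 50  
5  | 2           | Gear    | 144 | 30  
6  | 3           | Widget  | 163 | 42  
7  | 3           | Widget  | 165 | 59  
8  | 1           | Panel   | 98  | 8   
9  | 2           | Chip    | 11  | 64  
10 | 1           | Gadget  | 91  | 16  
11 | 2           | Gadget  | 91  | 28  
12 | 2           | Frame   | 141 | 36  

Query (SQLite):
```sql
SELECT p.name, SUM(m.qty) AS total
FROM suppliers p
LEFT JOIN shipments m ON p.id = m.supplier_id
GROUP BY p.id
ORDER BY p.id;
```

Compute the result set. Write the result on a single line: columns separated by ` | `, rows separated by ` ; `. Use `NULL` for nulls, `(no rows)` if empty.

Ivy | 340 ; Tara | 424 ; Sam | 423

LEFT JOIN keeps every suppliers row; unmatched ones get NULL for shipments columns.
Group by suppliers.id and compute SUM(m.qty). SUM over an all-NULL group is NULL.
  1: ids {3, 8, 10} → SUM(m.qty)=340
  2: ids {1, 2, 5, 9, 11, 12} → SUM(m.qty)=424
  3: ids {4, 6, 7} → SUM(m.qty)=423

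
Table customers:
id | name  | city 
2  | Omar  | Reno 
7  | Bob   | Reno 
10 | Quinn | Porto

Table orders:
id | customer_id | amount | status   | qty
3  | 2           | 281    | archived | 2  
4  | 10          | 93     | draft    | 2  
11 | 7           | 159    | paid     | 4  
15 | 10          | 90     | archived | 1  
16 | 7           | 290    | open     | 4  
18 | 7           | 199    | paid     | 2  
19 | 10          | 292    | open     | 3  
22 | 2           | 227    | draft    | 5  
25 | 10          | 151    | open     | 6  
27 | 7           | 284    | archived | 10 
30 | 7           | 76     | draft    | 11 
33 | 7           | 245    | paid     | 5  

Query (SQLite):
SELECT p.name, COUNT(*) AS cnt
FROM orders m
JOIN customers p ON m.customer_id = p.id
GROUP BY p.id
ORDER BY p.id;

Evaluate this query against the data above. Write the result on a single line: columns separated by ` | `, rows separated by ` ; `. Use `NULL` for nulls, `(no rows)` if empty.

Join each orders row to its customers via customer_id.
Group joined rows by customers.id; compute COUNT(*) per group.
  2: ids {3, 22} → COUNT(*)=2
  7: ids {11, 16, 18, 27, 30, 33} → COUNT(*)=6
  10: ids {4, 15, 19, 25} → COUNT(*)=4

Omar | 2 ; Bob | 6 ; Quinn | 4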